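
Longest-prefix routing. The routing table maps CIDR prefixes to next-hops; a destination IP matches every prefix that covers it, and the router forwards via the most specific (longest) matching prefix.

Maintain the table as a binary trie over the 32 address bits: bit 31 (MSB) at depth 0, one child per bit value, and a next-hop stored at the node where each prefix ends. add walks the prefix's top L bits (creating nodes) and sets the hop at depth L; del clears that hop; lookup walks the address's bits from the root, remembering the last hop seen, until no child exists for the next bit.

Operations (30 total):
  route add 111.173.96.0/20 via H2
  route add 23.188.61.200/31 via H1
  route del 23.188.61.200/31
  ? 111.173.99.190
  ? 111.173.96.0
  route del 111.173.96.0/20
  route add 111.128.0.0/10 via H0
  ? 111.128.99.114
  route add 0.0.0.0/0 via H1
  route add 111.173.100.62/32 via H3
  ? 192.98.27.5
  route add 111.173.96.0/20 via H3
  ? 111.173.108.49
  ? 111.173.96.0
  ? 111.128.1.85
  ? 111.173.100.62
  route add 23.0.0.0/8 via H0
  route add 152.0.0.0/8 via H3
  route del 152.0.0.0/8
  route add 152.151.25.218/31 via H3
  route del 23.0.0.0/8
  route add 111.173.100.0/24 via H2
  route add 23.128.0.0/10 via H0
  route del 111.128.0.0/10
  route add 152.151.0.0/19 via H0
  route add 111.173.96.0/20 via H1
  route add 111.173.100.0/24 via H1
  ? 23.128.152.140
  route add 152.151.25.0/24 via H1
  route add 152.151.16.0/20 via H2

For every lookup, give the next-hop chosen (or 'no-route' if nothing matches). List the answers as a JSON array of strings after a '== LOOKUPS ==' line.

Process each operation:
  add 111.173.96.0/20 -> H2 at depth 20
  add 23.188.61.200/31 -> H1 at depth 31
  del 23.188.61.200/31 (clear depth 31)
  Q 111.173.99.190: descend 01101111101011010110 ; hops seen [H2] ; pick H2
  Q 111.173.96.0: descend 01101111101011010110 ; hops seen [H2] ; pick H2
  del 111.173.96.0/20 (clear depth 20)
  add 111.128.0.0/10 -> H0 at depth 10
  Q 111.128.99.114: descend 0110111110 ; hops seen [H0] ; pick H0
  add 0.0.0.0/0 -> H1 at depth 0
  add 111.173.100.62/32 -> H3 at depth 32
  Q 192.98.27.5: descend ε ; hops seen [H1] ; pick H1
  add 111.173.96.0/20 -> H3 at depth 20
  Q 111.173.108.49: descend 01101111101011010110 ; hops seen [H1,H0,H3] ; pick H3
  Q 111.173.96.0: descend 011011111010110101100 ; hops seen [H1,H0,H3] ; pick H3
  Q 111.128.1.85: descend 0110111110 ; hops seen [H1,H0] ; pick H0
  Q 111.173.100.62: descend 01101111101011010110010000111110 ; hops seen [H1,H0,H3,H3] ; pick H3
  add 23.0.0.0/8 -> H0 at depth 8
  add 152.0.0.0/8 -> H3 at depth 8
  del 152.0.0.0/8 (clear depth 8)
  add 152.151.25.218/31 -> H3 at depth 31
  del 23.0.0.0/8 (clear depth 8)
  add 111.173.100.0/24 -> H2 at depth 24
  add 23.128.0.0/10 -> H0 at depth 10
  del 111.128.0.0/10 (clear depth 10)
  add 152.151.0.0/19 -> H0 at depth 19
  add 111.173.96.0/20 -> H1 at depth 20
  add 111.173.100.0/24 -> H1 at depth 24
  Q 23.128.152.140: descend 0001011110 ; hops seen [H1,H0] ; pick H0
  add 152.151.25.0/24 -> H1 at depth 24
  add 152.151.16.0/20 -> H2 at depth 20

== LOOKUPS ==
["H2","H2","H0","H1","H3","H3","H0","H3","H0"]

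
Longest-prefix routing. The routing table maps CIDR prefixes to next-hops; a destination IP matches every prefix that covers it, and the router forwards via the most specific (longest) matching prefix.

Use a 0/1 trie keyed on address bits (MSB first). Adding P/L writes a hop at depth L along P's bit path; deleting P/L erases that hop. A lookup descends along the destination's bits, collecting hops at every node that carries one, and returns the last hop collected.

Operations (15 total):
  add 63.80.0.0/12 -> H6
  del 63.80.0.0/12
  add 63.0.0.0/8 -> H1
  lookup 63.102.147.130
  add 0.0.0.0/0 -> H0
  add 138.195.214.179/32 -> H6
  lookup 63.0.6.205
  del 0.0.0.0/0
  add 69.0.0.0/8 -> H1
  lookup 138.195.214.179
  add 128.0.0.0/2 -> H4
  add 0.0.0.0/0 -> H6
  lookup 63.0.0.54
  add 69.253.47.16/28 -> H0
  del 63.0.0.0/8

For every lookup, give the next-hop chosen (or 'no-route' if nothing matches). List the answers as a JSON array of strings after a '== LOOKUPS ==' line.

Apply in order:
  add 63.80.0.0/12 -> H6 at depth 12
  del 63.80.0.0/12 (clear depth 12)
  add 63.0.0.0/8 -> H1 at depth 8
  lookup 63.102.147.130: bits 0011111101 walk d0:-→d1:-→d2:-→d3:-→d4:-→d5:-→d6:-→d7:-→d8:H1→d9:-→d10:- -> H1
  add 0.0.0.0/0 -> H0 at depth 0
  add 138.195.214.179/32 -> H6 at depth 32
  lookup 63.0.6.205: bits 001111110 walk d0:H0→d1:-→d2:-→d3:-→d4:-→d5:-→d6:-→d7:-→d8:H1→d9:- -> H1
  del 0.0.0.0/0 (clear depth 0)
  add 69.0.0.0/8 -> H1 at depth 8
  lookup 138.195.214.179: bits 10001010110000111101011010110011 walk d0:-→d1:-→d2:-→d3:-→d4:-→d5:-→d6:-→d7:-→d8:-→d9:-→d10:-→d11:-→d12:-→d13:-→d14:-→d15:-→d16:-→d17:-→d18:-→d19:-→d20:-→d21:-→d22:-→d23:-→d24:-→d25:-→d26:-→d27:-→d28:-→d29:-→d30:-→d31:-→d32:H6 -> H6
  add 128.0.0.0/2 -> H4 at depth 2
  add 0.0.0.0/0 -> H6 at depth 0
  lookup 63.0.0.54: bits 001111110 walk d0:H6→d1:-→d2:-→d3:-→d4:-→d5:-→d6:-→d7:-→d8:H1→d9:- -> H1
  add 69.253.47.16/28 -> H0 at depth 28
  del 63.0.0.0/8 (clear depth 8)

== LOOKUPS ==
["H1","H1","H6","H1"]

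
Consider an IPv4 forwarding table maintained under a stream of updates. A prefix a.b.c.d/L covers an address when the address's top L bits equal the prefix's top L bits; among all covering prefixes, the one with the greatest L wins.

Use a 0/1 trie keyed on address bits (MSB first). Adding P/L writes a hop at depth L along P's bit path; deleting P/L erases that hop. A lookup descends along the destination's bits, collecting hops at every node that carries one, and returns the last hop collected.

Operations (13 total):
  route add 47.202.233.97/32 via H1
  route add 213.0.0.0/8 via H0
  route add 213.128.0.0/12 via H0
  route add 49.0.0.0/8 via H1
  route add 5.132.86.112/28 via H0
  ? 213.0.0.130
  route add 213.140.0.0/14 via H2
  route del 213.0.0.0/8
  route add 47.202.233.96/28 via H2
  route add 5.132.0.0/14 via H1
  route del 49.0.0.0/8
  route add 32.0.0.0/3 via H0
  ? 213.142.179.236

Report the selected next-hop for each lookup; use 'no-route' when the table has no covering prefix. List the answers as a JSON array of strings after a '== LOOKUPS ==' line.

Trace:
  + 47.202.233.97/32 (H1) depth=32
  + 213.0.0.0/8 (H0) depth=8
  + 213.128.0.0/12 (H0) depth=12
  + 49.0.0.0/8 (H1) depth=8
  + 5.132.86.112/28 (H0) depth=28
  Q 213.0.0.130: descend 11010101 ; hops seen [H0] ; pick H0
  + 213.140.0.0/14 (H2) depth=14
  del 213.0.0.0/8 (clear depth 8)
  + 47.202.233.96/28 (H2) depth=28
  + 5.132.0.0/14 (H1) depth=14
  del 49.0.0.0/8 (clear depth 8)
  + 32.0.0.0/3 (H0) depth=3
  Q 213.142.179.236: descend 11010101100011 ; hops seen [H0,H2] ; pick H2

== LOOKUPS ==
["H0","H2"]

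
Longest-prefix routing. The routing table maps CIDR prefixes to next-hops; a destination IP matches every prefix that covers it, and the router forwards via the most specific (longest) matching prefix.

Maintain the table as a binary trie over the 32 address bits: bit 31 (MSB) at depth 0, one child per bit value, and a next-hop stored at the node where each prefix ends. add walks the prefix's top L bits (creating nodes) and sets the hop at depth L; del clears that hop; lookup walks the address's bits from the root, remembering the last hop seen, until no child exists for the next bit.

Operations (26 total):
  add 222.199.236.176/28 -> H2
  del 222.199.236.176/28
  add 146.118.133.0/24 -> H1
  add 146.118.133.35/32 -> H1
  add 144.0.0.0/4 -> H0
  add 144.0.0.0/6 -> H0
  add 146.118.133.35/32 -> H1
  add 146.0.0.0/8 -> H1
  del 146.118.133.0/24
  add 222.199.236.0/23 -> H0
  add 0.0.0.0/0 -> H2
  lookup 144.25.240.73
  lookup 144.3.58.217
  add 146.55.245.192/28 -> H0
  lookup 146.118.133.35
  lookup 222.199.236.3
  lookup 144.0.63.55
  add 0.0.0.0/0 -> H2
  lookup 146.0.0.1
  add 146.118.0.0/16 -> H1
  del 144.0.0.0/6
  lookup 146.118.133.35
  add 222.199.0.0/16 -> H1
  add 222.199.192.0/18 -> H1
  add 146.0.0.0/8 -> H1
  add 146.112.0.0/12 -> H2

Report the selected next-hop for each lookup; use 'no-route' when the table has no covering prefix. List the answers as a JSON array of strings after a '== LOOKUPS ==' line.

Apply in order:
  add 222.199.236.176/28 -> H2 at depth 28
  del 222.199.236.176/28 (clear depth 28)
  add 146.118.133.0/24 -> H1 at depth 24
  add 146.118.133.35/32 -> H1 at depth 32
  add 144.0.0.0/4 -> H0 at depth 4
  add 144.0.0.0/6 -> H0 at depth 6
  add 146.118.133.35/32 -> H1 at depth 32
  add 146.0.0.0/8 -> H1 at depth 8
  del 146.118.133.0/24 (clear depth 24)
  add 222.199.236.0/23 -> H0 at depth 23
  add 0.0.0.0/0 -> H2 at depth 0
  ? 144.25.240.73  path d0:H2→d1:-→d2:-→d3:-→d4:H0→d5:-→d6:H0  best=H0
  ? 144.3.58.217  path d0:H2→d1:-→d2:-→d3:-→d4:H0→d5:-→d6:H0  best=H0
  add 146.55.245.192/28 -> H0 at depth 28
  ? 146.118.133.35  path d0:H2→d1:-→d2:-→d3:-→d4:H0→d5:-→d6:H0→d7:-→d8:H1→d9:-→d10:-→d11:-→d12:-→d13:-→d14:-→d15:-→d16:-→d17:-→d18:-→d19:-→d20:-→d21:-→d22:-→d23:-→d24:-→d25:-→d26:-→d27:-→d28:-→d29:-→d30:-→d31:-→d32:H1  best=H1
  ? 222.199.236.3  path d0:H2→d1:-→d2:-→d3:-→d4:-→d5:-→d6:-→d7:-→d8:-→d9:-→d10:-→d11:-→d12:-→d13:-→d14:-→d15:-→d16:-→d17:-→d18:-→d19:-→d20:-→d21:-→d22:-→d23:H0→d24:-  best=H0
  ? 144.0.63.55  path d0:H2→d1:-→d2:-→d3:-→d4:H0→d5:-→d6:H0  best=H0
  add 0.0.0.0/0 -> H2 at depth 0
  ? 146.0.0.1  path d0:H2→d1:-→d2:-→d3:-→d4:H0→d5:-→d6:H0→d7:-→d8:H1→d9:-→d10:-  best=H1
  add 146.118.0.0/16 -> H1 at depth 16
  del 144.0.0.0/6 (clear depth 6)
  ? 146.118.133.35  path d0:H2→d1:-→d2:-→d3:-→d4:H0→d5:-→d6:-→d7:-→d8:H1→d9:-→d10:-→d11:-→d12:-→d13:-→d14:-→d15:-→d16:H1→d17:-→d18:-→d19:-→d20:-→d21:-→d22:-→d23:-→d24:-→d25:-→d26:-→d27:-→d28:-→d29:-→d30:-→d31:-→d32:H1  best=H1
  add 222.199.0.0/16 -> H1 at depth 16
  add 222.199.192.0/18 -> H1 at depth 18
  add 146.0.0.0/8 -> H1 at depth 8
  add 146.112.0.0/12 -> H2 at depth 12

== LOOKUPS ==
["H0","H0","H1","H0","H0","H1","H1"]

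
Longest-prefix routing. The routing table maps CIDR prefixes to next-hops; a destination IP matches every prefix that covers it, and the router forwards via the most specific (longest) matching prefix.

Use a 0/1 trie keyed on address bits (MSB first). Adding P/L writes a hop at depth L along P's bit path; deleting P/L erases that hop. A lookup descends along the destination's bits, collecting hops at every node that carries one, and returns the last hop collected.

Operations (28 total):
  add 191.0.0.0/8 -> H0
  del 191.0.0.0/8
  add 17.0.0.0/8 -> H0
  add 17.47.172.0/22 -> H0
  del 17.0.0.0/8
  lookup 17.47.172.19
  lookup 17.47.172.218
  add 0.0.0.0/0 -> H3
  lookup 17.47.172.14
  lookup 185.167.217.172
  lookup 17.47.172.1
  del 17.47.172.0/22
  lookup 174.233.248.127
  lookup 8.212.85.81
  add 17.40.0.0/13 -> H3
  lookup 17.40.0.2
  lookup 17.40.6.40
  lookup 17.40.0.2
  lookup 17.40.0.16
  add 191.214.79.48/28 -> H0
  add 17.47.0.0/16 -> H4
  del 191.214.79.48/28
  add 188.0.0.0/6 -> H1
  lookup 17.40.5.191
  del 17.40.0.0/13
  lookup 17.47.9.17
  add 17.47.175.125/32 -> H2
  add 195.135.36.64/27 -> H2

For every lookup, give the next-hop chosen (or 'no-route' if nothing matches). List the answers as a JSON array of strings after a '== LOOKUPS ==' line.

Trace:
  add 191.0.0.0/8 -> H0 at depth 8
  del 191.0.0.0/8 (clear depth 8)
  add 17.0.0.0/8 -> H0 at depth 8
  add 17.47.172.0/22 -> H0 at depth 22
  del 17.0.0.0/8 (clear depth 8)
  ? 17.47.172.19  path d0:-→d1:-→d2:-→d3:-→d4:-→d5:-→d6:-→d7:-→d8:-→d9:-→d10:-→d11:-→d12:-→d13:-→d14:-→d15:-→d16:-→d17:-→d18:-→d19:-→d20:-→d21:-→d22:H0  best=H0
  ? 17.47.172.218  path d0:-→d1:-→d2:-→d3:-→d4:-→d5:-→d6:-→d7:-→d8:-→d9:-→d10:-→d11:-→d12:-→d13:-→d14:-→d15:-→d16:-→d17:-→d18:-→d19:-→d20:-→d21:-→d22:H0  best=H0
  add 0.0.0.0/0 -> H3 at depth 0
  ? 17.47.172.14  path d0:H3→d1:-→d2:-→d3:-→d4:-→d5:-→d6:-→d7:-→d8:-→d9:-→d10:-→d11:-→d12:-→d13:-→d14:-→d15:-→d16:-→d17:-→d18:-→d19:-→d20:-→d21:-→d22:H0  best=H0
  ? 185.167.217.172  path d0:H3→d1:-→d2:-→d3:-→d4:-→d5:-  best=H3
  ? 17.47.172.1  path d0:H3→d1:-→d2:-→d3:-→d4:-→d5:-→d6:-→d7:-→d8:-→d9:-→d10:-→d11:-→d12:-→d13:-→d14:-→d15:-→d16:-→d17:-→d18:-→d19:-→d20:-→d21:-→d22:H0  best=H0
  del 17.47.172.0/22 (clear depth 22)
  ? 174.233.248.127  path d0:H3→d1:-→d2:-→d3:-  best=H3
  ? 8.212.85.81  path d0:H3→d1:-→d2:-→d3:-  best=H3
  add 17.40.0.0/13 -> H3 at depth 13
  ? 17.40.0.2  path d0:H3→d1:-→d2:-→d3:-→d4:-→d5:-→d6:-→d7:-→d8:-→d9:-→d10:-→d11:-→d12:-→d13:H3  best=H3
  ? 17.40.6.40  path d0:H3→d1:-→d2:-→d3:-→d4:-→d5:-→d6:-→d7:-→d8:-→d9:-→d10:-→d11:-→d12:-→d13:H3  best=H3
  ? 17.40.0.2  path d0:H3→d1:-→d2:-→d3:-→d4:-→d5:-→d6:-→d7:-→d8:-→d9:-→d10:-→d11:-→d12:-→d13:H3  best=H3
  ? 17.40.0.16  path d0:H3→d1:-→d2:-→d3:-→d4:-→d5:-→d6:-→d7:-→d8:-→d9:-→d10:-→d11:-→d12:-→d13:H3  best=H3
  add 191.214.79.48/28 -> H0 at depth 28
  add 17.47.0.0/16 -> H4 at depth 16
  del 191.214.79.48/28 (clear depth 28)
  add 188.0.0.0/6 -> H1 at depth 6
  ? 17.40.5.191  path d0:H3→d1:-→d2:-→d3:-→d4:-→d5:-→d6:-→d7:-→d8:-→d9:-→d10:-→d11:-→d12:-→d13:H3  best=H3
  del 17.40.0.0/13 (clear depth 13)
  ? 17.47.9.17  path d0:H3→d1:-→d2:-→d3:-→d4:-→d5:-→d6:-→d7:-→d8:-→d9:-→d10:-→d11:-→d12:-→d13:-→d14:-→d15:-→d16:H4  best=H4
  add 17.47.175.125/32 -> H2 at depth 32
  add 195.135.36.64/27 -> H2 at depth 27

== LOOKUPS ==
["H0","H0","H0","H3","H0","H3","H3","H3","H3","H3","H3","H3","H4"]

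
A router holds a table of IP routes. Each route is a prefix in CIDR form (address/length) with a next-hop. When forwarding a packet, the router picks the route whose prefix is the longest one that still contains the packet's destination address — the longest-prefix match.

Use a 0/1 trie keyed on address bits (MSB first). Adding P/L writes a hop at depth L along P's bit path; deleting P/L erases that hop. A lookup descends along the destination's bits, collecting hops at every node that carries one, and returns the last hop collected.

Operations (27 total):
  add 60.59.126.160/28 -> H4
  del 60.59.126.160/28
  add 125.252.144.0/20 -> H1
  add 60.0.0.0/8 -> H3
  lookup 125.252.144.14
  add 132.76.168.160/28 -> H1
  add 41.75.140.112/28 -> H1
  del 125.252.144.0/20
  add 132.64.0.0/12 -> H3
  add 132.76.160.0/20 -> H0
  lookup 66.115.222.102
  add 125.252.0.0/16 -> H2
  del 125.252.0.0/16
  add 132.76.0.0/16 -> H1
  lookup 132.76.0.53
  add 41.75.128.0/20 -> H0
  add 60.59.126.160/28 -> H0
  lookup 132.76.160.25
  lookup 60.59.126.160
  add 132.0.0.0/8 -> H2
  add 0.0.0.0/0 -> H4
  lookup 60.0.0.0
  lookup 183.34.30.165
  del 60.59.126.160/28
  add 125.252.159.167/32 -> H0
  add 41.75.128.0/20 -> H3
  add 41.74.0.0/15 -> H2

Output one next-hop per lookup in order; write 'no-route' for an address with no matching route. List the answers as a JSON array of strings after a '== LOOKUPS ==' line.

Trace:
  add 60.59.126.160/28 -> H4 at depth 28
  - 60.59.126.160/28 clear@28
  add 125.252.144.0/20 -> H1 at depth 20
  add 60.0.0.0/8 -> H3 at depth 8
  ? 125.252.144.14  path d0:-→d1:-→d2:-→d3:-→d4:-→d5:-→d6:-→d7:-→d8:-→d9:-→d10:-→d11:-→d12:-→d13:-→d14:-→d15:-→d16:-→d17:-→d18:-→d19:-→d20:H1  best=H1
  add 132.76.168.160/28 -> H1 at depth 28
  add 41.75.140.112/28 -> H1 at depth 28
  - 125.252.144.0/20 clear@20
  add 132.64.0.0/12 -> H3 at depth 12
  add 132.76.160.0/20 -> H0 at depth 20
  ? 66.115.222.102  path d0:-→d1:-→d2:-  best=no-route
  add 125.252.0.0/16 -> H2 at depth 16
  - 125.252.0.0/16 clear@16
  add 132.76.0.0/16 -> H1 at depth 16
  ? 132.76.0.53  path d0:-→d1:-→d2:-→d3:-→d4:-→d5:-→d6:-→d7:-→d8:-→d9:-→d10:-→d11:-→d12:H3→d13:-→d14:-→d15:-→d16:H1  best=H1
  add 41.75.128.0/20 -> H0 at depth 20
  add 60.59.126.160/28 -> H0 at depth 28
  ? 132.76.160.25  path d0:-→d1:-→d2:-→d3:-→d4:-→d5:-→d6:-→d7:-→d8:-→d9:-→d10:-→d11:-→d12:H3→d13:-→d14:-→d15:-→d16:H1→d17:-→d18:-→d19:-→d20:H0  best=H0
  ? 60.59.126.160  path d0:-→d1:-→d2:-→d3:-→d4:-→d5:-→d6:-→d7:-→d8:H3→d9:-→d10:-→d11:-→d12:-→d13:-→d14:-→d15:-→d16:-→d17:-→d18:-→d19:-→d20:-→d21:-→d22:-→d23:-→d24:-→d25:-→d26:-→d27:-→d28:H0  best=H0
  add 132.0.0.0/8 -> H2 at depth 8
  add 0.0.0.0/0 -> H4 at depth 0
  ? 60.0.0.0  path d0:H4→d1:-→d2:-→d3:-→d4:-→d5:-→d6:-→d7:-→d8:H3→d9:-→d10:-  best=H3
  ? 183.34.30.165  path d0:H4→d1:-→d2:-  best=H4
  - 60.59.126.160/28 clear@28
  add 125.252.159.167/32 -> H0 at depth 32
  add 41.75.128.0/20 -> H3 at depth 20
  add 41.74.0.0/15 -> H2 at depth 15

== LOOKUPS ==
["H1","no-route","H1","H0","H0","H3","H4"]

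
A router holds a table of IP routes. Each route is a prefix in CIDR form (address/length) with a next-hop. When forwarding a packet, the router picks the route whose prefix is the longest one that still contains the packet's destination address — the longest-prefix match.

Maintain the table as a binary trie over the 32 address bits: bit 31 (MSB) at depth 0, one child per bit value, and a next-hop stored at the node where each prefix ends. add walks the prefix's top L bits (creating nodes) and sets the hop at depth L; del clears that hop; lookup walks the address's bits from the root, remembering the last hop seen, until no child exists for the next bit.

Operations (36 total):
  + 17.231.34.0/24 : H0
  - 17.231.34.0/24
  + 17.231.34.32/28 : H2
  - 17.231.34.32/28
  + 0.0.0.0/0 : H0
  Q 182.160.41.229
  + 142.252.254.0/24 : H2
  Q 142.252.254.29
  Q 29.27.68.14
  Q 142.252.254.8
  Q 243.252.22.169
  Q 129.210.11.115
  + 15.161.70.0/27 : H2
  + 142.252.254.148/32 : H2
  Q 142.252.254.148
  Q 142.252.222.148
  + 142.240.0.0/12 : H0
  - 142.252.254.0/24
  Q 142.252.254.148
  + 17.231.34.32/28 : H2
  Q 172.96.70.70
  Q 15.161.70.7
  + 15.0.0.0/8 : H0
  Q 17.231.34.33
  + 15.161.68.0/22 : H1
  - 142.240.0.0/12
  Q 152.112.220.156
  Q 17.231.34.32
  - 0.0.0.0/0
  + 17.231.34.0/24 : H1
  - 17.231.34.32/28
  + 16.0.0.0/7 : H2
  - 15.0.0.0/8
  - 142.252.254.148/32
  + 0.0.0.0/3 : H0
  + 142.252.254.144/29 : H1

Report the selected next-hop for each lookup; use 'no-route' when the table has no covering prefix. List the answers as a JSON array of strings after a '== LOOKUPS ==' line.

Process each operation:
  add 17.231.34.0/24 -> H0 at depth 24
  - 17.231.34.0/24 clear@24
  add 17.231.34.32/28 -> H2 at depth 28
  - 17.231.34.32/28 clear@28
  add 0.0.0.0/0 -> H0 at depth 0
  lookup 182.160.41.229: bits ε walk d0:H0 -> H0
  add 142.252.254.0/24 -> H2 at depth 24
  lookup 142.252.254.29: bits 100011101111110011111110 walk d0:H0→d1:-→d2:-→d3:-→d4:-→d5:-→d6:-→d7:-→d8:-→d9:-→d10:-→d11:-→d12:-→d13:-→d14:-→d15:-→d16:-→d17:-→d18:-→d19:-→d20:-→d21:-→d22:-→d23:-→d24:H2 -> H2
  lookup 29.27.68.14: bits 0001 walk d0:H0→d1:-→d2:-→d3:-→d4:- -> H0
  lookup 142.252.254.8: bits 100011101111110011111110 walk d0:H0→d1:-→d2:-→d3:-→d4:-→d5:-→d6:-→d7:-→d8:-→d9:-→d10:-→d11:-→d12:-→d13:-→d14:-→d15:-→d16:-→d17:-→d18:-→d19:-→d20:-→d21:-→d22:-→d23:-→d24:H2 -> H2
  lookup 243.252.22.169: bits 1 walk d0:H0→d1:- -> H0
  lookup 129.210.11.115: bits 1000 walk d0:H0→d1:-→d2:-→d3:-→d4:- -> H0
  add 15.161.70.0/27 -> H2 at depth 27
  add 142.252.254.148/32 -> H2 at depth 32
  lookup 142.252.254.148: bits 10001110111111001111111010010100 walk d0:H0→d1:-→d2:-→d3:-→d4:-→d5:-→d6:-→d7:-→d8:-→d9:-→d10:-→d11:-→d12:-→d13:-→d14:-→d15:-→d16:-→d17:-→d18:-→d19:-→d20:-→d21:-→d22:-→d23:-→d24:H2→d25:-→d26:-→d27:-→d28:-→d29:-→d30:-→d31:-→d32:H2 -> H2
  lookup 142.252.222.148: bits 100011101111110011 walk d0:H0→d1:-→d2:-→d3:-→d4:-→d5:-→d6:-→d7:-→d8:-→d9:-→d10:-→d11:-→d12:-→d13:-→d14:-→d15:-→d16:-→d17:-→d18:- -> H0
  add 142.240.0.0/12 -> H0 at depth 12
  - 142.252.254.0/24 clear@24
  lookup 142.252.254.148: bits 10001110111111001111111010010100 walk d0:H0→d1:-→d2:-→d3:-→d4:-→d5:-→d6:-→d7:-→d8:-→d9:-→d10:-→d11:-→d12:H0→d13:-→d14:-→d15:-→d16:-→d17:-→d18:-→d19:-→d20:-→d21:-→d22:-→d23:-→d24:-→d25:-→d26:-→d27:-→d28:-→d29:-→d30:-→d31:-→d32:H2 -> H2
  add 17.231.34.32/28 -> H2 at depth 28
  lookup 172.96.70.70: bits 10 walk d0:H0→d1:-→d2:- -> H0
  lookup 15.161.70.7: bits 000011111010000101000110000 walk d0:H0→d1:-→d2:-→d3:-→d4:-→d5:-→d6:-→d7:-→d8:-→d9:-→d10:-→d11:-→d12:-→d13:-→d14:-→d15:-→d16:-→d17:-→d18:-→d19:-→d20:-→d21:-→d22:-→d23:-→d24:-→d25:-→d26:-→d27:H2 -> H2
  add 15.0.0.0/8 -> H0 at depth 8
  lookup 17.231.34.33: bits 0001000111100111001000100010 walk d0:H0→d1:-→d2:-→d3:-→d4:-→d5:-→d6:-→d7:-→d8:-→d9:-→d10:-→d11:-→d12:-→d13:-→d14:-→d15:-→d16:-→d17:-→d18:-→d19:-→d20:-→d21:-→d22:-→d23:-→d24:-→d25:-→d26:-→d27:-→d28:H2 -> H2
  add 15.161.68.0/22 -> H1 at depth 22
  - 142.240.0.0/12 clear@12
  lookup 152.112.220.156: bits 100 walk d0:H0→d1:-→d2:-→d3:- -> H0
  lookup 17.231.34.32: bits 0001000111100111001000100010 walk d0:H0→d1:-→d2:-→d3:-→d4:-→d5:-→d6:-→d7:-→d8:-→d9:-→d10:-→d11:-→d12:-→d13:-→d14:-→d15:-→d16:-→d17:-→d18:-→d19:-→d20:-→d21:-→d22:-→d23:-→d24:-→d25:-→d26:-→d27:-→d28:H2 -> H2
  - 0.0.0.0/0 clear@0
  add 17.231.34.0/24 -> H1 at depth 24
  - 17.231.34.32/28 clear@28
  add 16.0.0.0/7 -> H2 at depth 7
  - 15.0.0.0/8 clear@8
  - 142.252.254.148/32 clear@32
  add 0.0.0.0/3 -> H0 at depth 3
  add 142.252.254.144/29 -> H1 at depth 29

== LOOKUPS ==
["H0","H2","H0","H2","H0","H0","H2","H0","H2","H0","H2","H2","H0","H2"]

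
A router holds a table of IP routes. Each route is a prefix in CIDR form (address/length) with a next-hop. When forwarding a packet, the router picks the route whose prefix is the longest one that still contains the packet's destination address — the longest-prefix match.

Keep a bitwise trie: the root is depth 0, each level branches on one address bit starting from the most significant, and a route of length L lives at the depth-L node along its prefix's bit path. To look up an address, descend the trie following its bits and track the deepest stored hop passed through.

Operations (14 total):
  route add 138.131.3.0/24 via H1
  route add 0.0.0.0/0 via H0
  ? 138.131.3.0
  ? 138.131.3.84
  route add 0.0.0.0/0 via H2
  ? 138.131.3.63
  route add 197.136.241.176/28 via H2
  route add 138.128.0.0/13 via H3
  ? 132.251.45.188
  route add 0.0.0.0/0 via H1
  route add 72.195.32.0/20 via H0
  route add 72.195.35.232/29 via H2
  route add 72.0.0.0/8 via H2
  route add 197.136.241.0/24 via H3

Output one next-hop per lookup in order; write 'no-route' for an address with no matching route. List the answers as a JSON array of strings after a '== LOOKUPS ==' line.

Trace:
  + 138.131.3.0/24 (H1) depth=24
  + 0.0.0.0/0 (H0) depth=0
  ? 138.131.3.0  path d0:H0→d1:-→d2:-→d3:-→d4:-→d5:-→d6:-→d7:-→d8:-→d9:-→d10:-→d11:-→d12:-→d13:-→d14:-→d15:-→d16:-→d17:-→d18:-→d19:-→d20:-→d21:-→d22:-→d23:-→d24:H1  best=H1
  ? 138.131.3.84  path d0:H0→d1:-→d2:-→d3:-→d4:-→d5:-→d6:-→d7:-→d8:-→d9:-→d10:-→d11:-→d12:-→d13:-→d14:-→d15:-→d16:-→d17:-→d18:-→d19:-→d20:-→d21:-→d22:-→d23:-→d24:H1  best=H1
  + 0.0.0.0/0 (H2) depth=0
  ? 138.131.3.63  path d0:H2→d1:-→d2:-→d3:-→d4:-→d5:-→d6:-→d7:-→d8:-→d9:-→d10:-→d11:-→d12:-→d13:-→d14:-→d15:-→d16:-→d17:-→d18:-→d19:-→d20:-→d21:-→d22:-→d23:-→d24:H1  best=H1
  + 197.136.241.176/28 (H2) depth=28
  + 138.128.0.0/13 (H3) depth=13
  ? 132.251.45.188  path d0:H2→d1:-→d2:-→d3:-→d4:-  best=H2
  + 0.0.0.0/0 (H1) depth=0
  + 72.195.32.0/20 (H0) depth=20
  + 72.195.35.232/29 (H2) depth=29
  + 72.0.0.0/8 (H2) depth=8
  + 197.136.241.0/24 (H3) depth=24

== LOOKUPS ==
["H1","H1","H1","H2"]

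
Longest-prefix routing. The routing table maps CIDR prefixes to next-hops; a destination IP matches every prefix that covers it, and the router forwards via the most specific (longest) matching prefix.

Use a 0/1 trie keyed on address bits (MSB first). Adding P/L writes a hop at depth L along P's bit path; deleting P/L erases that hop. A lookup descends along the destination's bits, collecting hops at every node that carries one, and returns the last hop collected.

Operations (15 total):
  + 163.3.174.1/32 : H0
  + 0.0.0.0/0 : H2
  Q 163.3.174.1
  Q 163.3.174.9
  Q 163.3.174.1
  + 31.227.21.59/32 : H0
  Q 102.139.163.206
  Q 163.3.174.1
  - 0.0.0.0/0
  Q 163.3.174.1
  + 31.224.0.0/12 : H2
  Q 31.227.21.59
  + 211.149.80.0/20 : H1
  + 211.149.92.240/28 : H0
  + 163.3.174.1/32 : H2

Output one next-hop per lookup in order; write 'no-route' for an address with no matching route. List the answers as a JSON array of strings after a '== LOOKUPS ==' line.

Trace:
  add 163.3.174.1/32 -> H0 at depth 32
  add 0.0.0.0/0 -> H2 at depth 0
  Q 163.3.174.1: descend 10100011000000111010111000000001 ; hops seen [H2,H0] ; pick H0
  Q 163.3.174.9: descend 1010001100000011101011100000 ; hops seen [H2] ; pick H2
  Q 163.3.174.1: descend 10100011000000111010111000000001 ; hops seen [H2,H0] ; pick H0
  add 31.227.21.59/32 -> H0 at depth 32
  Q 102.139.163.206: descend 0 ; hops seen [H2] ; pick H2
  Q 163.3.174.1: descend 10100011000000111010111000000001 ; hops seen [H2,H0] ; pick H0
  - 0.0.0.0/0 clear@0
  Q 163.3.174.1: descend 10100011000000111010111000000001 ; hops seen [H0] ; pick H0
  add 31.224.0.0/12 -> H2 at depth 12
  Q 31.227.21.59: descend 00011111111000110001010100111011 ; hops seen [H2,H0] ; pick H0
  add 211.149.80.0/20 -> H1 at depth 20
  add 211.149.92.240/28 -> H0 at depth 28
  add 163.3.174.1/32 -> H2 at depth 32

== LOOKUPS ==
["H0","H2","H0","H2","H0","H0","H0"]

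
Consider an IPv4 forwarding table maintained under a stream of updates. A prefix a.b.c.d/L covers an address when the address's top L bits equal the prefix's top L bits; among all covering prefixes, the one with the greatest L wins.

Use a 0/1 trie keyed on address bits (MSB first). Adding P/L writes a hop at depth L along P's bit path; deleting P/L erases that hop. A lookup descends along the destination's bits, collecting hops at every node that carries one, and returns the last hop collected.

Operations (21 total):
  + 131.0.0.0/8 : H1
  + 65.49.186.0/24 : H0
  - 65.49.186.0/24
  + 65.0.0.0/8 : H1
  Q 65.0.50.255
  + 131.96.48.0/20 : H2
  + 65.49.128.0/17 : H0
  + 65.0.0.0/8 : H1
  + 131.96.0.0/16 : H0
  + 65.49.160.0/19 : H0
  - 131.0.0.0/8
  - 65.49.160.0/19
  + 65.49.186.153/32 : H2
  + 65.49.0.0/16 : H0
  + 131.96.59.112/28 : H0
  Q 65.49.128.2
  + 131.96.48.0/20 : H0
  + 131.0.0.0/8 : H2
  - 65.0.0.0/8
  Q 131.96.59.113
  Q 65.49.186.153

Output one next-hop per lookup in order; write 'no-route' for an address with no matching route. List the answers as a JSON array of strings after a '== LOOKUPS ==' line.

Apply in order:
  add 131.0.0.0/8 -> H1 at depth 8
  add 65.49.186.0/24 -> H0 at depth 24
  del 65.49.186.0/24 (clear depth 24)
  add 65.0.0.0/8 -> H1 at depth 8
  ? 65.0.50.255  path d0:-→d1:-→d2:-→d3:-→d4:-→d5:-→d6:-→d7:-→d8:H1→d9:-→d10:-  best=H1
  add 131.96.48.0/20 -> H2 at depth 20
  add 65.49.128.0/17 -> H0 at depth 17
  add 65.0.0.0/8 -> H1 at depth 8
  add 131.96.0.0/16 -> H0 at depth 16
  add 65.49.160.0/19 -> H0 at depth 19
  del 131.0.0.0/8 (clear depth 8)
  del 65.49.160.0/19 (clear depth 19)
  add 65.49.186.153/32 -> H2 at depth 32
  add 65.49.0.0/16 -> H0 at depth 16
  add 131.96.59.112/28 -> H0 at depth 28
  ? 65.49.128.2  path d0:-→d1:-→d2:-→d3:-→d4:-→d5:-→d6:-→d7:-→d8:H1→d9:-→d10:-→d11:-→d12:-→d13:-→d14:-→d15:-→d16:H0→d17:H0→d18:-  best=H0
  add 131.96.48.0/20 -> H0 at depth 20
  add 131.0.0.0/8 -> H2 at depth 8
  del 65.0.0.0/8 (clear depth 8)
  ? 131.96.59.113  path d0:-→d1:-→d2:-→d3:-→d4:-→d5:-→d6:-→d7:-→d8:H2→d9:-→d10:-→d11:-→d12:-→d13:-→d14:-→d15:-→d16:H0→d17:-→d18:-→d19:-→d20:H0→d21:-→d22:-→d23:-→d24:-→d25:-→d26:-→d27:-→d28:H0  best=H0
  ? 65.49.186.153  path d0:-→d1:-→d2:-→d3:-→d4:-→d5:-→d6:-→d7:-→d8:-→d9:-→d10:-→d11:-→d12:-→d13:-→d14:-→d15:-→d16:H0→d17:H0→d18:-→d19:-→d20:-→d21:-→d22:-→d23:-→d24:-→d25:-→d26:-→d27:-→d28:-→d29:-→d30:-→d31:-→d32:H2  best=H2

== LOOKUPS ==
["H1","H0","H0","H2"]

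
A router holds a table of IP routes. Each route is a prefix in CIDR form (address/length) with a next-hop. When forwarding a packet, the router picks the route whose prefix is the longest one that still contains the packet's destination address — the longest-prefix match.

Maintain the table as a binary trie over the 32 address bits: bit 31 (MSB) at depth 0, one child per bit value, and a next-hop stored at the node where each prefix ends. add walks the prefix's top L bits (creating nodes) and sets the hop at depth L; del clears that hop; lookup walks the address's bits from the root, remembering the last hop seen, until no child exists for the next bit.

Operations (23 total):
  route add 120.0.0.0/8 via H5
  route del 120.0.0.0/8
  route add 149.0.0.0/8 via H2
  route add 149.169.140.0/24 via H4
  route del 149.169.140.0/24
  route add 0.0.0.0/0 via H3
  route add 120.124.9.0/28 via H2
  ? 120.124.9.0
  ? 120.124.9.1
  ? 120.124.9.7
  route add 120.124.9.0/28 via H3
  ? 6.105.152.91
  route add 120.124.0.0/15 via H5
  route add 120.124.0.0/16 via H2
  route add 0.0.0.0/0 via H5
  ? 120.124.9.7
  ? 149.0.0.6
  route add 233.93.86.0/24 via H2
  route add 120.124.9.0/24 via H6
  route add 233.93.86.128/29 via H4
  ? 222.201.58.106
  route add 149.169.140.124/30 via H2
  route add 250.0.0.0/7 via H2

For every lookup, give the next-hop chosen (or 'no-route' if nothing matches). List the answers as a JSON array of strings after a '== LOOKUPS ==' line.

Process each operation:
  add 120.0.0.0/8 -> H5 at depth 8
  - 120.0.0.0/8 clear@8
  add 149.0.0.0/8 -> H2 at depth 8
  add 149.169.140.0/24 -> H4 at depth 24
  - 149.169.140.0/24 clear@24
  add 0.0.0.0/0 -> H3 at depth 0
  add 120.124.9.0/28 -> H2 at depth 28
  Q 120.124.9.0: descend 0111100001111100000010010000 ; hops seen [H3,H2] ; pick H2
  Q 120.124.9.1: descend 0111100001111100000010010000 ; hops seen [H3,H2] ; pick H2
  Q 120.124.9.7: descend 0111100001111100000010010000 ; hops seen [H3,H2] ; pick H2
  add 120.124.9.0/28 -> H3 at depth 28
  Q 6.105.152.91: descend 0 ; hops seen [H3] ; pick H3
  add 120.124.0.0/15 -> H5 at depth 15
  add 120.124.0.0/16 -> H2 at depth 16
  add 0.0.0.0/0 -> H5 at depth 0
  Q 120.124.9.7: descend 0111100001111100000010010000 ; hops seen [H5,H5,H2,H3] ; pick H3
  Q 149.0.0.6: descend 10010101 ; hops seen [H5,H2] ; pick H2
  add 233.93.86.0/24 -> H2 at depth 24
  add 120.124.9.0/24 -> H6 at depth 24
  add 233.93.86.128/29 -> H4 at depth 29
  Q 222.201.58.106: descend 11 ; hops seen [H5] ; pick H5
  add 149.169.140.124/30 -> H2 at depth 30
  add 250.0.0.0/7 -> H2 at depth 7

== LOOKUPS ==
["H2","H2","H2","H3","H3","H2","H5"]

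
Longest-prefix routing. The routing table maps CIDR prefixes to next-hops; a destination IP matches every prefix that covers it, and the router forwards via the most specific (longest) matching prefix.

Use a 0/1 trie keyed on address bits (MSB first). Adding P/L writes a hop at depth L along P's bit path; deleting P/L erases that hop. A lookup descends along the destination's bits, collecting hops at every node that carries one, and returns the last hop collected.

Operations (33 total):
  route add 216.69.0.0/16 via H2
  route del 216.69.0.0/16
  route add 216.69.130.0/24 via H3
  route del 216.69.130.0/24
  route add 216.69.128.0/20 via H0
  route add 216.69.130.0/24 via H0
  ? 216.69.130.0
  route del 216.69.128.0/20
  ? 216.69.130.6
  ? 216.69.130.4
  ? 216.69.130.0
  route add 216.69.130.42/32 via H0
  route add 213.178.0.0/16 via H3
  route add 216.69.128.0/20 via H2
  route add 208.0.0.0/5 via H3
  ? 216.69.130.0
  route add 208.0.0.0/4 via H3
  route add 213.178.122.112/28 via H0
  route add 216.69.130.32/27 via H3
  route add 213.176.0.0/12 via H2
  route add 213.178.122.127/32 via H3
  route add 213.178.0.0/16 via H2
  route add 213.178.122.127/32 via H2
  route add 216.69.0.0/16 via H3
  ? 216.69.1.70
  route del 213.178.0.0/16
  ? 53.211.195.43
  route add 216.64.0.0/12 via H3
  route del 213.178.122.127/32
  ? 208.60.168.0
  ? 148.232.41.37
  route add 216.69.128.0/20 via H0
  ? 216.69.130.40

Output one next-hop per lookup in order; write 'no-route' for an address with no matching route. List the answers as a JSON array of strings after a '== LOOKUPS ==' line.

Process each operation:
  add 216.69.0.0/16 -> H2 at depth 16
  - 216.69.0.0/16 clear@16
  add 216.69.130.0/24 -> H3 at depth 24
  - 216.69.130.0/24 clear@24
  add 216.69.128.0/20 -> H0 at depth 20
  add 216.69.130.0/24 -> H0 at depth 24
  Q 216.69.130.0: descend 110110000100010110000010 ; hops seen [H0,H0] ; pick H0
  - 216.69.128.0/20 clear@20
  Q 216.69.130.6: descend 110110000100010110000010 ; hops seen [H0] ; pick H0
  Q 216.69.130.4: descend 110110000100010110000010 ; hops seen [H0] ; pick H0
  Q 216.69.130.0: descend 110110000100010110000010 ; hops seen [H0] ; pick H0
  add 216.69.130.42/32 -> H0 at depth 32
  add 213.178.0.0/16 -> H3 at depth 16
  add 216.69.128.0/20 -> H2 at depth 20
  add 208.0.0.0/5 -> H3 at depth 5
  Q 216.69.130.0: descend 11011000010001011000001000 ; hops seen [H2,H0] ; pick H0
  add 208.0.0.0/4 -> H3 at depth 4
  add 213.178.122.112/28 -> H0 at depth 28
  add 216.69.130.32/27 -> H3 at depth 27
  add 213.176.0.0/12 -> H2 at depth 12
  add 213.178.122.127/32 -> H3 at depth 32
  add 213.178.0.0/16 -> H2 at depth 16
  add 213.178.122.127/32 -> H2 at depth 32
  add 216.69.0.0/16 -> H3 at depth 16
  Q 216.69.1.70: descend 1101100001000101 ; hops seen [H3,H3] ; pick H3
  - 213.178.0.0/16 clear@16
  Q 53.211.195.43: descend ε ; hops seen [∅] ; pick no-route
  add 216.64.0.0/12 -> H3 at depth 12
  - 213.178.122.127/32 clear@32
  Q 208.60.168.0: descend 11010 ; hops seen [H3,H3] ; pick H3
  Q 148.232.41.37: descend 1 ; hops seen [∅] ; pick no-route
  add 216.69.128.0/20 -> H0 at depth 20
  Q 216.69.130.40: descend 110110000100010110000010001010 ; hops seen [H3,H3,H3,H0,H0,H3] ; pick H3

== LOOKUPS ==
["H0","H0","H0","H0","H0","H3","no-route","H3","no-route","H3"]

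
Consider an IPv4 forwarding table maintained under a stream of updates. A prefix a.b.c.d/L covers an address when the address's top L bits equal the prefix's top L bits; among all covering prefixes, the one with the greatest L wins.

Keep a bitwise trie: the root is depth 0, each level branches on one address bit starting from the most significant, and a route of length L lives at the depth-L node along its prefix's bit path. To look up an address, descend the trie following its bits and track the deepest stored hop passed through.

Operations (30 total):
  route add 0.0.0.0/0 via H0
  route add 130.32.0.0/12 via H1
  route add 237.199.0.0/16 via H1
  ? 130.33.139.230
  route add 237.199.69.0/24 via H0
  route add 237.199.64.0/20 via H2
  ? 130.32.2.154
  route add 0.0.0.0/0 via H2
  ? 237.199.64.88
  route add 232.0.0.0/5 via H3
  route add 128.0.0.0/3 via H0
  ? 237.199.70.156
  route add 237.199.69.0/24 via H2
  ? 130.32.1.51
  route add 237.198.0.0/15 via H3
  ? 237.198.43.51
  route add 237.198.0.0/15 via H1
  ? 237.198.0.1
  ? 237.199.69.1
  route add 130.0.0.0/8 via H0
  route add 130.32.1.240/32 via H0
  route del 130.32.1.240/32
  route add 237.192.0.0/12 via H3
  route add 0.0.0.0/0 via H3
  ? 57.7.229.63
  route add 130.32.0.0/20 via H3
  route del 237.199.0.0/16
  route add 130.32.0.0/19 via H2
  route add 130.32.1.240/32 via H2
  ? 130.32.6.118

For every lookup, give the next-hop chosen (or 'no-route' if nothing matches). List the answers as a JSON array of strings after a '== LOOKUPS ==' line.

Apply in order:
  + 0.0.0.0/0 (H0) depth=0
  + 130.32.0.0/12 (H1) depth=12
  + 237.199.0.0/16 (H1) depth=16
  Q 130.33.139.230: descend 100000100010 ; hops seen [H0,H1] ; pick H1
  + 237.199.69.0/24 (H0) depth=24
  + 237.199.64.0/20 (H2) depth=20
  Q 130.32.2.154: descend 100000100010 ; hops seen [H0,H1] ; pick H1
  + 0.0.0.0/0 (H2) depth=0
  Q 237.199.64.88: descend 111011011100011101000 ; hops seen [H2,H1,H2] ; pick H2
  + 232.0.0.0/5 (H3) depth=5
  + 128.0.0.0/3 (H0) depth=3
  Q 237.199.70.156: descend 1110110111000111010001 ; hops seen [H2,H3,H1,H2] ; pick H2
  + 237.199.69.0/24 (H2) depth=24
  Q 130.32.1.51: descend 100000100010 ; hops seen [H2,H0,H1] ; pick H1
  + 237.198.0.0/15 (H3) depth=15
  Q 237.198.43.51: descend 111011011100011 ; hops seen [H2,H3,H3] ; pick H3
  + 237.198.0.0/15 (H1) depth=15
  Q 237.198.0.1: descend 111011011100011 ; hops seen [H2,H3,H1] ; pick H1
  Q 237.199.69.1: descend 111011011100011101000101 ; hops seen [H2,H3,H1,H1,H2,H2] ; pick H2
  + 130.0.0.0/8 (H0) depth=8
  + 130.32.1.240/32 (H0) depth=32
  del 130.32.1.240/32 (clear depth 32)
  + 237.192.0.0/12 (H3) depth=12
  + 0.0.0.0/0 (H3) depth=0
  Q 57.7.229.63: descend ε ; hops seen [H3] ; pick H3
  + 130.32.0.0/20 (H3) depth=20
  del 237.199.0.0/16 (clear depth 16)
  + 130.32.0.0/19 (H2) depth=19
  + 130.32.1.240/32 (H2) depth=32
  Q 130.32.6.118: descend 100000100010000000000 ; hops seen [H3,H0,H0,H1,H2,H3] ; pick H3

== LOOKUPS ==
["H1","H1","H2","H2","H1","H3","H1","H2","H3","H3"]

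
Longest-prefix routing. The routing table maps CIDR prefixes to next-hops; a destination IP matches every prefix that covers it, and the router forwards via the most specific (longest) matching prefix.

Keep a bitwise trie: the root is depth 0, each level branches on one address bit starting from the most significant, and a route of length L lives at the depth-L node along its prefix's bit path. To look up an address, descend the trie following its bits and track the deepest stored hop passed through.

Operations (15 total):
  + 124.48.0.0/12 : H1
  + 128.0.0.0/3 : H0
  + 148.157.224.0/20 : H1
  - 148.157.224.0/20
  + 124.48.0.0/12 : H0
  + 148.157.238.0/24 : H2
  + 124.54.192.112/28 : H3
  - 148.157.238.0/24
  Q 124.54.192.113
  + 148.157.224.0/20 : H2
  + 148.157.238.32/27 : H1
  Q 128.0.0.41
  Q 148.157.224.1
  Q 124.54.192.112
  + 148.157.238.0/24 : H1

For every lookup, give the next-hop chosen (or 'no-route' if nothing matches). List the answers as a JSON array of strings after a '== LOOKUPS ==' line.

Apply in order:
  + 124.48.0.0/12 (H1) depth=12
  + 128.0.0.0/3 (H0) depth=3
  + 148.157.224.0/20 (H1) depth=20
  del 148.157.224.0/20 (clear depth 20)
  + 124.48.0.0/12 (H0) depth=12
  + 148.157.238.0/24 (H2) depth=24
  + 124.54.192.112/28 (H3) depth=28
  del 148.157.238.0/24 (clear depth 24)
  ? 124.54.192.113  path d0:-→d1:-→d2:-→d3:-→d4:-→d5:-→d6:-→d7:-→d8:-→d9:-→d10:-→d11:-→d12:H0→d13:-→d14:-→d15:-→d16:-→d17:-→d18:-→d19:-→d20:-→d21:-→d22:-→d23:-→d24:-→d25:-→d26:-→d27:-→d28:H3  best=H3
  + 148.157.224.0/20 (H2) depth=20
  + 148.157.238.32/27 (H1) depth=27
  ? 128.0.0.41  path d0:-→d1:-→d2:-→d3:H0  best=H0
  ? 148.157.224.1  path d0:-→d1:-→d2:-→d3:H0→d4:-→d5:-→d6:-→d7:-→d8:-→d9:-→d10:-→d11:-→d12:-→d13:-→d14:-→d15:-→d16:-→d17:-→d18:-→d19:-→d20:H2  best=H2
  ? 124.54.192.112  path d0:-→d1:-→d2:-→d3:-→d4:-→d5:-→d6:-→d7:-→d8:-→d9:-→d10:-→d11:-→d12:H0→d13:-→d14:-→d15:-→d16:-→d17:-→d18:-→d19:-→d20:-→d21:-→d22:-→d23:-→d24:-→d25:-→d26:-→d27:-→d28:H3  best=H3
  + 148.157.238.0/24 (H1) depth=24

== LOOKUPS ==
["H3","H0","H2","H3"]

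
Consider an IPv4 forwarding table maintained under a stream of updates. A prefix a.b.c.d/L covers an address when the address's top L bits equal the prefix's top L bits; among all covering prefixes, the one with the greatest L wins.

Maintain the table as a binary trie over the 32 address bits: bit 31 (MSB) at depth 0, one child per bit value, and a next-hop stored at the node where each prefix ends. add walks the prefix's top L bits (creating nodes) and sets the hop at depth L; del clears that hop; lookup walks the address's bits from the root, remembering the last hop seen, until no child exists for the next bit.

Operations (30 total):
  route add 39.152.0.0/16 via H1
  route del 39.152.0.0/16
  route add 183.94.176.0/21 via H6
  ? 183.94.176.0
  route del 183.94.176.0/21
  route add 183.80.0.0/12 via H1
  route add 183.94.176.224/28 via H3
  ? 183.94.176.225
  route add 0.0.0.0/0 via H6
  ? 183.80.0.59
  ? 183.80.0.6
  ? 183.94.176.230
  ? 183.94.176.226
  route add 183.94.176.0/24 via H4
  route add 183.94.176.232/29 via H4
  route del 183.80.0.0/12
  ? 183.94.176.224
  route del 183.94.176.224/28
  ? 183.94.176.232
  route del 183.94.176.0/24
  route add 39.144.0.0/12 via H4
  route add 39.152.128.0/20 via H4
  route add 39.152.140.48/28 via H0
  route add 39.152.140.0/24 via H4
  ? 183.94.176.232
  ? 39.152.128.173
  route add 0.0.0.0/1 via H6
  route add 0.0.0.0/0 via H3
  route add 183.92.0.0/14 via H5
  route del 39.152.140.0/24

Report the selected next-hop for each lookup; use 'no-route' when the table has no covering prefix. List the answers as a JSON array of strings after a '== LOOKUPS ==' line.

Process each operation:
  add 39.152.0.0/16 -> H1 at depth 16
  - 39.152.0.0/16 clear@16
  add 183.94.176.0/21 -> H6 at depth 21
  lookup 183.94.176.0: bits 101101110101111010110 walk d0:-→d1:-→d2:-→d3:-→d4:-→d5:-→d6:-→d7:-→d8:-→d9:-→d10:-→d11:-→d12:-→d13:-→d14:-→d15:-→d16:-→d17:-→d18:-→d19:-→d20:-→d21:H6 -> H6
  - 183.94.176.0/21 clear@21
  add 183.80.0.0/12 -> H1 at depth 12
  add 183.94.176.224/28 -> H3 at depth 28
  lookup 183.94.176.225: bits 1011011101011110101100001110 walk d0:-→d1:-→d2:-→d3:-→d4:-→d5:-→d6:-→d7:-→d8:-→d9:-→d10:-→d11:-→d12:H1→d13:-→d14:-→d15:-→d16:-→d17:-→d18:-→d19:-→d20:-→d21:-→d22:-→d23:-→d24:-→d25:-→d26:-→d27:-→d28:H3 -> H3
  add 0.0.0.0/0 -> H6 at depth 0
  lookup 183.80.0.59: bits 101101110101 walk d0:H6→d1:-→d2:-→d3:-→d4:-→d5:-→d6:-→d7:-→d8:-→d9:-→d10:-→d11:-→d12:H1 -> H1
  lookup 183.80.0.6: bits 101101110101 walk d0:H6→d1:-→d2:-→d3:-→d4:-→d5:-→d6:-→d7:-→d8:-→d9:-→d10:-→d11:-→d12:H1 -> H1
  lookup 183.94.176.230: bits 1011011101011110101100001110 walk d0:H6→d1:-→d2:-→d3:-→d4:-→d5:-→d6:-→d7:-→d8:-→d9:-→d10:-→d11:-→d12:H1→d13:-→d14:-→d15:-→d16:-→d17:-→d18:-→d19:-→d20:-→d21:-→d22:-→d23:-→d24:-→d25:-→d26:-→d27:-→d28:H3 -> H3
  lookup 183.94.176.226: bits 1011011101011110101100001110 walk d0:H6→d1:-→d2:-→d3:-→d4:-→d5:-→d6:-→d7:-→d8:-→d9:-→d10:-→d11:-→d12:H1→d13:-→d14:-→d15:-→d16:-→d17:-→d18:-→d19:-→d20:-→d21:-→d22:-→d23:-→d24:-→d25:-→d26:-→d27:-→d28:H3 -> H3
  add 183.94.176.0/24 -> H4 at depth 24
  add 183.94.176.232/29 -> H4 at depth 29
  - 183.80.0.0/12 clear@12
  lookup 183.94.176.224: bits 1011011101011110101100001110 walk d0:H6→d1:-→d2:-→d3:-→d4:-→d5:-→d6:-→d7:-→d8:-→d9:-→d10:-→d11:-→d12:-→d13:-→d14:-→d15:-→d16:-→d17:-→d18:-→d19:-→d20:-→d21:-→d22:-→d23:-→d24:H4→d25:-→d26:-→d27:-→d28:H3 -> H3
  - 183.94.176.224/28 clear@28
  lookup 183.94.176.232: bits 10110111010111101011000011101 walk d0:H6→d1:-→d2:-→d3:-→d4:-→d5:-→d6:-→d7:-→d8:-→d9:-→d10:-→d11:-→d12:-→d13:-→d14:-→d15:-→d16:-→d17:-→d18:-→d19:-→d20:-→d21:-→d22:-→d23:-→d24:H4→d25:-→d26:-→d27:-→d28:-→d29:H4 -> H4
  - 183.94.176.0/24 clear@24
  add 39.144.0.0/12 -> H4 at depth 12
  add 39.152.128.0/20 -> H4 at depth 20
  add 39.152.140.48/28 -> H0 at depth 28
  add 39.152.140.0/24 -> H4 at depth 24
  lookup 183.94.176.232: bits 10110111010111101011000011101 walk d0:H6→d1:-→d2:-→d3:-→d4:-→d5:-→d6:-→d7:-→d8:-→d9:-→d10:-→d11:-→d12:-→d13:-→d14:-→d15:-→d16:-→d17:-→d18:-→d19:-→d20:-→d21:-→d22:-→d23:-→d24:-→d25:-→d26:-→d27:-→d28:-→d29:H4 -> H4
  lookup 39.152.128.173: bits 00100111100110001000 walk d0:H6→d1:-→d2:-→d3:-→d4:-→d5:-→d6:-→d7:-→d8:-→d9:-→d10:-→d11:-→d12:H4→d13:-→d14:-→d15:-→d16:-→d17:-→d18:-→d19:-→d20:H4 -> H4
  add 0.0.0.0/1 -> H6 at depth 1
  add 0.0.0.0/0 -> H3 at depth 0
  add 183.92.0.0/14 -> H5 at depth 14
  - 39.152.140.0/24 clear@24

== LOOKUPS ==
["H6","H3","H1","H1","H3","H3","H3","H4","H4","H4"]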